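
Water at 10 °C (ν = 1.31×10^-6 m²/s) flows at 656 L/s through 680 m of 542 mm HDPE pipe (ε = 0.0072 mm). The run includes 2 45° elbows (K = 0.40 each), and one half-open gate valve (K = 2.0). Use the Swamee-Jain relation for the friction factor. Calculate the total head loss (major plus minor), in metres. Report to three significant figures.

H_L ≈ 7.18 m

V = 4Q/(πD²) = 2.843 m/s; V²/2g = 0.4120 m
Re = 1.18×10^6, ε/D = 1.33×10^-5 → f = 0.01165 (Swamee-Jain)
Major: h_f = f(L/D)·V²/2g = 0.01165·1255·0.4120 = 6.023 m
Minor: ΣK = 2.80; h_m = ΣK·V²/2g = 1.154 m
Total H_L = 6.023 + 1.154 = 7.177 m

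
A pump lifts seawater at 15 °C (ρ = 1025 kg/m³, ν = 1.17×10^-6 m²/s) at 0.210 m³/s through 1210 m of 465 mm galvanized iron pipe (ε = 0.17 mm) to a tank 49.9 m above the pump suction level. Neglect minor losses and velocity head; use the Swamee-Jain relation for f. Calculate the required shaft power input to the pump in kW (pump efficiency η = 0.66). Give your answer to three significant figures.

P_shaft ≈ 171 kW

V = 4Q/(πD²) = 1.237 m/s; Re = 4.91×10^5; ε/D = 3.66×10^-4; f = 0.01689
h_f = f(L/D)V²/2g = 3.425 m
Total head H = z + h_f = 49.9 + 3.425 = 53.33 m
P_hyd = ρgQH = 1025·9.81·0.210·53.33 = 112.6 kW
P_shaft = P_hyd/η = 112.6/0.66 = 170.6 kW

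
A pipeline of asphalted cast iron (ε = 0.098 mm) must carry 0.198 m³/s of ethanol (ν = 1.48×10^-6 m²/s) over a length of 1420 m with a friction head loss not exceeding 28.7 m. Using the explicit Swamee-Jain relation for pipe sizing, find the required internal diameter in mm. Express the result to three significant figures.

Swamee-Jain (Type III): D = 0.66·[ε^1.25·(LQ²/(gh_f))^4.75 + ν·Q^9.4·(L/(gh_f))^5.2]^0.04
LQ²/(gh_f) = 0.1977; L/(gh_f) = 5.044
Term 1 = ε^1.25·(…)^4.75 = 4.42×10^-9; Term 2 = ν·Q^9.4·(…)^5.2 = 1.63×10^-9
D = 0.66·(4.42×10^-9 + 1.63×10^-9)^0.04 = 0.3096 m = 310 mm
Check: V = 2.63 m/s, Re = 5.50×10^5, f = 0.01640, h_f = 26.5 m ≈ 28.7 m ✓

D ≈ 310 mm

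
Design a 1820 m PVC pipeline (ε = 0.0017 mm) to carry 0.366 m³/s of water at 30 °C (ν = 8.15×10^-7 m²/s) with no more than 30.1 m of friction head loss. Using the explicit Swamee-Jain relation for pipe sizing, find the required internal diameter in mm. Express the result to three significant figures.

D ≈ 377 mm

Swamee-Jain (Type III): D = 0.66·[ε^1.25·(LQ²/(gh_f))^4.75 + ν·Q^9.4·(L/(gh_f))^5.2]^0.04
LQ²/(gh_f) = 0.8257; L/(gh_f) = 6.164
Term 1 = ε^1.25·(…)^4.75 = 2.47×10^-8; Term 2 = ν·Q^9.4·(…)^5.2 = 8.22×10^-7
D = 0.66·(2.47×10^-8 + 8.22×10^-7)^0.04 = 0.3773 m = 377 mm
Check: V = 3.27 m/s, Re = 1.52×10^6, f = 0.01098, h_f = 28.9 m ≈ 30.1 m ✓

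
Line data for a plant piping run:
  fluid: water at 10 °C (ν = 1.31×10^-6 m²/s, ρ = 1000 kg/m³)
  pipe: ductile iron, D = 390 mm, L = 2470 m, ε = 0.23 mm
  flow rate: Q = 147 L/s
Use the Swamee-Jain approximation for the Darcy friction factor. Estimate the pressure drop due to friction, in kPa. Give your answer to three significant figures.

Δp ≈ 89.2 kPa

V = 4Q/(πD²) = 4·0.147/(π·0.390²) = 1.231 m/s
Re = VD/ν = 1.231·0.390/1.31×10^-6 = 3.66×10^5 → turbulent
ε/D = 0.23/390 = 5.90×10^-4
Swamee-Jain: f = 0.01860
h_f = f(L/D)V²/(2g) = 0.01860·(2470/0.390)·1.231²/(2·9.81) = 9.093 m
Δp = ρg·h_f = 1000·9.81·9.093 = 89.20 kPa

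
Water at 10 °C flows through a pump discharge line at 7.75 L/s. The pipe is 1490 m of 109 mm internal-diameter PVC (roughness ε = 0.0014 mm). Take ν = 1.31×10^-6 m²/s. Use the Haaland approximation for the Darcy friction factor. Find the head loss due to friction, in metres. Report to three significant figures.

h_f ≈ 9.29 m

V = 4Q/(πD²) = 4·0.00775/(π·0.109²) = 0.8305 m/s
Re = VD/ν = 0.8305·0.109/1.31×10^-6 = 6.91×10^4 → turbulent
ε/D = 0.0014/109 = 1.28×10^-5
Haaland: f = 0.01932
h_f = f(L/D)V²/(2g) = 0.01932·(1490/0.109)·0.8305²/(2·9.81) = 9.285 m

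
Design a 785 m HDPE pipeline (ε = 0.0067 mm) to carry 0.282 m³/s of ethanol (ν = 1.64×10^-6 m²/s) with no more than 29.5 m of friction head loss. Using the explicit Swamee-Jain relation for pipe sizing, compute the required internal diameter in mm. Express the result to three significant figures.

D ≈ 298 mm

Swamee-Jain (Type III): D = 0.66·[ε^1.25·(LQ²/(gh_f))^4.75 + ν·Q^9.4·(L/(gh_f))^5.2]^0.04
LQ²/(gh_f) = 0.2157; L/(gh_f) = 2.713
Term 1 = ε^1.25·(…)^4.75 = 2.34×10^-10; Term 2 = ν·Q^9.4·(…)^5.2 = 2.00×10^-9
D = 0.66·(2.34×10^-10 + 2.00×10^-9)^0.04 = 0.2975 m = 298 mm
Check: V = 4.06 m/s, Re = 7.36×10^5, f = 0.01267, h_f = 28.1 m ≈ 29.5 m ✓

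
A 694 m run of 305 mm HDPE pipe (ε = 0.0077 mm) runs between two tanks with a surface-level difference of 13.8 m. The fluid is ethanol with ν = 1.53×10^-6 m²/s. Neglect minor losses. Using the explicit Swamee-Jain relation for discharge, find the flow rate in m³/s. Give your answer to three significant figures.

Q ≈ 0.220 m³/s

Swamee-Jain (Type II): Q = -0.965·√(gD⁵h_f/L)·ln[ε/(3.7D) + √(3.17ν²L/(gD³h_f))]
√(gD⁵h_f/L) = √(9.81·0.305⁵·13.8/694) = 0.02269
ε/(3.7D) = 6.82×10^-6; √(3.17ν²L/(gD³h_f)) = 3.66×10^-5
Q = -0.965·0.02269·ln(4.344×10^-5) = 0.2199 m³/s
Check: V = 3.01 m/s, Re = 6.00×10^5, f = 0.01311, h_f = 13.8 m ≈ 13.8 m ✓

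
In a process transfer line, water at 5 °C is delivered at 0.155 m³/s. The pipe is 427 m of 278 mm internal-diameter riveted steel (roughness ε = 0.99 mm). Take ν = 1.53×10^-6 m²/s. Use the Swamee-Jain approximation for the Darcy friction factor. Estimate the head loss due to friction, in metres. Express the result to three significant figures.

h_f ≈ 14.2 m

V = 4Q/(πD²) = 4·0.155/(π·0.278²) = 2.554 m/s
Re = VD/ν = 2.554·0.278/1.53×10^-6 = 4.64×10^5 → turbulent
ε/D = 0.99/278 = 0.00356
Swamee-Jain: f = 0.02784
h_f = f(L/D)V²/(2g) = 0.02784·(427/0.278)·2.554²/(2·9.81) = 14.21 m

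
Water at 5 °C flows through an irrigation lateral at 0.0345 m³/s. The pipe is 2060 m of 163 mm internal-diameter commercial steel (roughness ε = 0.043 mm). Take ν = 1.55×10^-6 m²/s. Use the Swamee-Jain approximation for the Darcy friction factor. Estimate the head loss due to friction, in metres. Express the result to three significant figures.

h_f ≈ 31.5 m

V = 4Q/(πD²) = 4·0.0345/(π·0.163²) = 1.653 m/s
Re = VD/ν = 1.653·0.163/1.55×10^-6 = 1.74×10^5 → turbulent
ε/D = 0.043/163 = 2.64×10^-4
Swamee-Jain: f = 0.01787
h_f = f(L/D)V²/(2g) = 0.01787·(2060/0.163)·1.653²/(2·9.81) = 31.46 m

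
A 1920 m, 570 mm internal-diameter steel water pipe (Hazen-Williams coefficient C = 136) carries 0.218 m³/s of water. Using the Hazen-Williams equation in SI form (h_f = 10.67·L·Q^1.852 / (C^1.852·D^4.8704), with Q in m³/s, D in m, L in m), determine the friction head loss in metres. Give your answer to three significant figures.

h_f ≈ 2.11 m

h_f = 10.67·1920·0.218^1.852 / (136^1.852·0.570^4.8704) = 2.108 m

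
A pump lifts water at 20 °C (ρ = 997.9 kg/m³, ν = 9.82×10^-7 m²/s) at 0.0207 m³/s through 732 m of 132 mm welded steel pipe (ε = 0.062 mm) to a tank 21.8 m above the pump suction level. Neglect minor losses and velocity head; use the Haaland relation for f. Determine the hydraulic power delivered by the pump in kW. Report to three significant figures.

V = 4Q/(πD²) = 1.513 m/s; Re = 2.03×10^5; ε/D = 4.70×10^-4; f = 0.01845
h_f = f(L/D)V²/2g = 11.93 m
Total head H = z + h_f = 21.8 + 11.93 = 33.73 m
P_hyd = ρgQH = 997.9·9.81·0.0207·33.73 = 6.835 kW

P_hyd ≈ 6.84 kW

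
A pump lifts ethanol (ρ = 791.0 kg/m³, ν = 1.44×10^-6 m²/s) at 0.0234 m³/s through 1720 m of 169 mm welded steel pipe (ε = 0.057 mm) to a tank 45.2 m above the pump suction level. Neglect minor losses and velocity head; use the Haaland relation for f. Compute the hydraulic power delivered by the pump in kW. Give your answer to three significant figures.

V = 4Q/(πD²) = 1.043 m/s; Re = 1.22×10^5; ε/D = 3.37×10^-4; f = 0.01882
h_f = f(L/D)V²/2g = 10.62 m
Total head H = z + h_f = 45.2 + 10.62 = 55.82 m
P_hyd = ρgQH = 791.0·9.81·0.0234·55.82 = 10.14 kW

P_hyd ≈ 10.1 kW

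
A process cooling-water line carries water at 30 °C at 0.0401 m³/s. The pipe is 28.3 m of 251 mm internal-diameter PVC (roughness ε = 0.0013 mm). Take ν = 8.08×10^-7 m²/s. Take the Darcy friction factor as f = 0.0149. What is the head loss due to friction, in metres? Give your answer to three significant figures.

V = 4Q/(πD²) = 4·0.0401/(π·0.251²) = 0.8104 m/s
h_f = f(L/D)V²/(2g) = 0.01490·(28.3/0.251)·0.8104²/(2·9.81) = 0.05624 m

h_f ≈ 0.0562 m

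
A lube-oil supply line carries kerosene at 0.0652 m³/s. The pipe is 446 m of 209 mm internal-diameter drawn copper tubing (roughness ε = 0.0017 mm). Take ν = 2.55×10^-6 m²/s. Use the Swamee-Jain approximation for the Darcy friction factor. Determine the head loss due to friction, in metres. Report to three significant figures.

h_f ≈ 6.44 m

V = 4Q/(πD²) = 4·0.0652/(π·0.209²) = 1.900 m/s
Re = VD/ν = 1.900·0.209/2.55×10^-6 = 1.56×10^5 → turbulent
ε/D = 0.0017/209 = 8.13×10^-6
Swamee-Jain: f = 0.01638
h_f = f(L/D)V²/(2g) = 0.01638·(446/0.209)·1.900²/(2·9.81) = 6.435 m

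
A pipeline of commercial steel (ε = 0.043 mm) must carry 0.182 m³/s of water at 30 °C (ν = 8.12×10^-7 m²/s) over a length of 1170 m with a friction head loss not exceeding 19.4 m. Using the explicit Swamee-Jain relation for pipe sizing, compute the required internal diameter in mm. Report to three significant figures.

Swamee-Jain (Type III): D = 0.66·[ε^1.25·(LQ²/(gh_f))^4.75 + ν·Q^9.4·(L/(gh_f))^5.2]^0.04
LQ²/(gh_f) = 0.2036; L/(gh_f) = 6.148
Term 1 = ε^1.25·(…)^4.75 = 1.82×10^-9; Term 2 = ν·Q^9.4·(…)^5.2 = 1.14×10^-9
D = 0.66·(1.82×10^-9 + 1.14×10^-9)^0.04 = 0.3008 m = 301 mm
Check: V = 2.56 m/s, Re = 9.49×10^5, f = 0.01415, h_f = 18.4 m ≈ 19.4 m ✓

D ≈ 301 mm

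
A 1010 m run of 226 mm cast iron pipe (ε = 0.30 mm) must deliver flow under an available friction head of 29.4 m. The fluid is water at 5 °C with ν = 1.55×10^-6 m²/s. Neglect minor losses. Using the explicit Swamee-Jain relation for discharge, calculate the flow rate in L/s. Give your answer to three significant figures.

Q ≈ 97.8 L/s

Swamee-Jain (Type II): Q = -0.965·√(gD⁵h_f/L)·ln[ε/(3.7D) + √(3.17ν²L/(gD³h_f))]
√(gD⁵h_f/L) = √(9.81·0.226⁵·29.4/1010) = 0.01298
ε/(3.7D) = 3.59×10^-4; √(3.17ν²L/(gD³h_f)) = 4.81×10^-5
Q = -0.965·0.01298·ln(4.068×10^-4) = 0.09775 m³/s
Check: V = 2.44 m/s, Re = 3.55×10^5, f = 0.02188, h_f = 29.6 m ≈ 29.4 m ✓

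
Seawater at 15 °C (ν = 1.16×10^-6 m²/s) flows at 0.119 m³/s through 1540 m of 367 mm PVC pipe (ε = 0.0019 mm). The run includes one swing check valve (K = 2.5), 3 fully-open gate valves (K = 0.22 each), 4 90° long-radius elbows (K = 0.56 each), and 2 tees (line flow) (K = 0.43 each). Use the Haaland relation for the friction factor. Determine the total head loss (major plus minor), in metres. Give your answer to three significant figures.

H_L ≈ 4.18 m

V = 4Q/(πD²) = 1.125 m/s; V²/2g = 0.06450 m
Re = 3.56×10^5, ε/D = 5.18×10^-6 → f = 0.01394 (Haaland)
Major: h_f = f(L/D)·V²/2g = 0.01394·4196·0.06450 = 3.773 m
Minor: ΣK = 6.26; h_m = ΣK·V²/2g = 0.4038 m
Total H_L = 3.773 + 0.4038 = 4.177 m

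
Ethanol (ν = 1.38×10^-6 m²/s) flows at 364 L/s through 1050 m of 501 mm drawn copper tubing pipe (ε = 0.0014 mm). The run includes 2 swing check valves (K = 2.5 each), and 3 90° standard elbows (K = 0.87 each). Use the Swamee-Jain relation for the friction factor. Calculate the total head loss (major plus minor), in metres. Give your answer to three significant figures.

V = 4Q/(πD²) = 1.846 m/s; V²/2g = 0.1738 m
Re = 6.70×10^5, ε/D = 2.79×10^-6 → f = 0.01248 (Swamee-Jain)
Major: h_f = f(L/D)·V²/2g = 0.01248·2096·0.1738 = 4.547 m
Minor: ΣK = 7.61; h_m = ΣK·V²/2g = 1.322 m
Total H_L = 4.547 + 1.322 = 5.869 m

H_L ≈ 5.87 m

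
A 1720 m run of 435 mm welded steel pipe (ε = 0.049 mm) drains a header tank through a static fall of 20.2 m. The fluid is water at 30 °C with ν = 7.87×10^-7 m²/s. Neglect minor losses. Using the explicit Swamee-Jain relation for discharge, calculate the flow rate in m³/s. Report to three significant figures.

Q ≈ 0.409 m³/s

Swamee-Jain (Type II): Q = -0.965·√(gD⁵h_f/L)·ln[ε/(3.7D) + √(3.17ν²L/(gD³h_f))]
√(gD⁵h_f/L) = √(9.81·0.435⁵·20.2/1720) = 0.04236
ε/(3.7D) = 3.04×10^-5; √(3.17ν²L/(gD³h_f)) = 1.44×10^-5
Q = -0.965·0.04236·ln(4.483×10^-5) = 0.4093 m³/s
Check: V = 2.75 m/s, Re = 1.52×10^6, f = 0.01330, h_f = 20.3 m ≈ 20.2 m ✓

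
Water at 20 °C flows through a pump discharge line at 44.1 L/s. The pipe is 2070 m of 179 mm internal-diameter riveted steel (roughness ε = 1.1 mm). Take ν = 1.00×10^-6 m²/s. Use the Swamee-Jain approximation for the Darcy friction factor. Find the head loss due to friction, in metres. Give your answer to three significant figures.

h_f ≈ 59.3 m

V = 4Q/(πD²) = 4·0.0441/(π·0.179²) = 1.752 m/s
Re = VD/ν = 1.752·0.179/1.00×10^-6 = 3.14×10^5 → turbulent
ε/D = 1.1/179 = 0.00615
Swamee-Jain: f = 0.03275
h_f = f(L/D)V²/(2g) = 0.03275·(2070/0.179)·1.752²/(2·9.81) = 59.28 m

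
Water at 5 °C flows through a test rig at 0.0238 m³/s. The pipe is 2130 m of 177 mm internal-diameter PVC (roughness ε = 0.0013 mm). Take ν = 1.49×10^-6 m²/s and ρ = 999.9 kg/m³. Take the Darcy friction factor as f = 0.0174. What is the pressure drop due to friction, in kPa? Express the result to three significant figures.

Δp ≈ 97.9 kPa

V = 4Q/(πD²) = 4·0.0238/(π·0.177²) = 0.9673 m/s
h_f = f(L/D)V²/(2g) = 0.01740·(2130/0.177)·0.9673²/(2·9.81) = 9.985 m
Δp = ρg·h_f = 999.9·9.81·9.985 = 97.94 kPa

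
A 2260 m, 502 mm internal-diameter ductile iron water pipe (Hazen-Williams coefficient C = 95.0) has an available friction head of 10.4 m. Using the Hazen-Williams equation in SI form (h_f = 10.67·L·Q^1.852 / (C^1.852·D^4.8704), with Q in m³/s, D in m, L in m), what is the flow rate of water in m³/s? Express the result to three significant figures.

Q ≈ 0.236 m³/s

Rearranging: Q = [h_f·C^1.852·D^4.8704 / (10.67·L)]^(1/1.852)
Q = [10.4·95.0^1.852·0.502^4.8704 / (10.67·2260)]^0.540 = 0.2363 m³/s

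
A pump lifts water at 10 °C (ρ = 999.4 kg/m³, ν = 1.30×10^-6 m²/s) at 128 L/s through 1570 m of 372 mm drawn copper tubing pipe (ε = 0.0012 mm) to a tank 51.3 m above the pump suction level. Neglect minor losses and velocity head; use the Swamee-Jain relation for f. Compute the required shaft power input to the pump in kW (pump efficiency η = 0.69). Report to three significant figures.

P_shaft ≈ 101 kW

V = 4Q/(πD²) = 1.178 m/s; Re = 3.37×10^5; ε/D = 3.23×10^-6; f = 0.01411
h_f = f(L/D)V²/2g = 4.209 m
Total head H = z + h_f = 51.3 + 4.209 = 55.51 m
P_hyd = ρgQH = 999.4·9.81·0.128·55.51 = 69.66 kW
P_shaft = P_hyd/η = 69.66/0.69 = 101.0 kW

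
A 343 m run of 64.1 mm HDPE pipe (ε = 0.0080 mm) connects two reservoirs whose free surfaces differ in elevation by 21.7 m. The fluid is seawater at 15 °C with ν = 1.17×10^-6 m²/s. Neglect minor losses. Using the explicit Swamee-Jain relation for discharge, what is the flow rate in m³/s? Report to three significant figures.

Q ≈ 0.00675 m³/s

Swamee-Jain (Type II): Q = -0.965·√(gD⁵h_f/L)·ln[ε/(3.7D) + √(3.17ν²L/(gD³h_f))]
√(gD⁵h_f/L) = √(9.81·0.0641⁵·21.7/343) = 8.195×10^-4
ε/(3.7D) = 3.37×10^-5; √(3.17ν²L/(gD³h_f)) = 1.63×10^-4
Q = -0.965·8.195×10^-4·ln(1.967×10^-4) = 0.006749 m³/s
Check: V = 2.09 m/s, Re = 1.15×10^5, f = 0.01815, h_f = 21.6 m ≈ 21.7 m ✓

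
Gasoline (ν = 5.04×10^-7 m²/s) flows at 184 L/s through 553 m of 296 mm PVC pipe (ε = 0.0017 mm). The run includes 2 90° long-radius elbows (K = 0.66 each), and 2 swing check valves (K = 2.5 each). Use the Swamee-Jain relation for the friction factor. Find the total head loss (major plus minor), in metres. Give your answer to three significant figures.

V = 4Q/(πD²) = 2.674 m/s; V²/2g = 0.3644 m
Re = 1.57×10^6, ε/D = 5.74×10^-6 → f = 0.01096 (Swamee-Jain)
Major: h_f = f(L/D)·V²/2g = 0.01096·1868·0.3644 = 7.464 m
Minor: ΣK = 6.32; h_m = ΣK·V²/2g = 2.303 m
Total H_L = 7.464 + 2.303 = 9.767 m

H_L ≈ 9.77 m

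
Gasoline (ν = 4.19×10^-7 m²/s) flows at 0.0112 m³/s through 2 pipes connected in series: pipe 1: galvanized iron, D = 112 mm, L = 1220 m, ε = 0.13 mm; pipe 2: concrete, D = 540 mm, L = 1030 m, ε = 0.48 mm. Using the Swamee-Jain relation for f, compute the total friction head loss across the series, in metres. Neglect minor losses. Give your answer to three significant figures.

Pipe 1: V = 1.137 m/s, Re = 3.04×10^5, ε/D = 0.00116, f = 0.02138, h_1 = f(L/D)V²/2g = 15.34 m
Pipe 2: V = 0.04890 m/s, Re = 6.30×10^4, ε/D = 8.89×10^-4, f = 0.02312, h_2 = f(L/D)V²/2g = 0.005377 m
Series → Q common, losses add: H = Σh = 15.34 m

H ≈ 15.3 m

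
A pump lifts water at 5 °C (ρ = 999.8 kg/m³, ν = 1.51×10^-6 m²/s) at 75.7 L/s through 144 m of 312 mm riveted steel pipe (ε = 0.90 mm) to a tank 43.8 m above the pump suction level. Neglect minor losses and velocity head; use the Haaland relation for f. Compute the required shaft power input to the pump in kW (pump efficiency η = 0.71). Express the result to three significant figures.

V = 4Q/(πD²) = 0.9901 m/s; Re = 2.05×10^5; ε/D = 0.00288; f = 0.02653
h_f = f(L/D)V²/2g = 0.6119 m
Total head H = z + h_f = 43.8 + 0.6119 = 44.41 m
P_hyd = ρgQH = 999.8·9.81·0.0757·44.41 = 32.97 kW
P_shaft = P_hyd/η = 32.97/0.71 = 46.44 kW

P_shaft ≈ 46.4 kW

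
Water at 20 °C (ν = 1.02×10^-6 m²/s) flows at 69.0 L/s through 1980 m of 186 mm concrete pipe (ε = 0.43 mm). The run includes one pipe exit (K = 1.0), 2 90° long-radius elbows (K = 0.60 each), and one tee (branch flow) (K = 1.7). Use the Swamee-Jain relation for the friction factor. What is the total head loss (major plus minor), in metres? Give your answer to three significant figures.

H_L ≈ 88.1 m

V = 4Q/(πD²) = 2.539 m/s; V²/2g = 0.3287 m
Re = 4.63×10^5, ε/D = 0.00231 → f = 0.02482 (Swamee-Jain)
Major: h_f = f(L/D)·V²/2g = 0.02482·10645·0.3287 = 86.85 m
Minor: ΣK = 3.90; h_m = ΣK·V²/2g = 1.282 m
Total H_L = 86.85 + 1.282 = 88.13 m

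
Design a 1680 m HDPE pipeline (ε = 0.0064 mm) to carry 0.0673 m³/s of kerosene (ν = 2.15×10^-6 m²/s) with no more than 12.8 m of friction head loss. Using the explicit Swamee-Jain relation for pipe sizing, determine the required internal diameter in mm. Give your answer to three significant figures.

Swamee-Jain (Type III): D = 0.66·[ε^1.25·(LQ²/(gh_f))^4.75 + ν·Q^9.4·(L/(gh_f))^5.2]^0.04
LQ²/(gh_f) = 0.06060; L/(gh_f) = 13.38
Term 1 = ε^1.25·(…)^4.75 = 5.30×10^-13; Term 2 = ν·Q^9.4·(…)^5.2 = 1.49×10^-11
D = 0.66·(5.30×10^-13 + 1.49×10^-11)^0.04 = 0.2438 m = 244 mm
Check: V = 1.44 m/s, Re = 1.63×10^5, f = 0.01637, h_f = 11.9 m ≈ 12.8 m ✓

D ≈ 244 mm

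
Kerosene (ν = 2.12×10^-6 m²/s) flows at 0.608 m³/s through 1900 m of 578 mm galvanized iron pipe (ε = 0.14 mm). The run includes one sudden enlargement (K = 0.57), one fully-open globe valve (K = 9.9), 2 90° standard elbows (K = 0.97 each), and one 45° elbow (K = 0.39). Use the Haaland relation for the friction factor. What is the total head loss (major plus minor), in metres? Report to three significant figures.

V = 4Q/(πD²) = 2.317 m/s; V²/2g = 0.2737 m
Re = 6.32×10^5, ε/D = 2.42×10^-4 → f = 0.01542 (Haaland)
Major: h_f = f(L/D)·V²/2g = 0.01542·3287·0.2737 = 13.87 m
Minor: ΣK = 12.8; h_m = ΣK·V²/2g = 3.503 m
Total H_L = 13.87 + 3.503 = 17.38 m

H_L ≈ 17.4 m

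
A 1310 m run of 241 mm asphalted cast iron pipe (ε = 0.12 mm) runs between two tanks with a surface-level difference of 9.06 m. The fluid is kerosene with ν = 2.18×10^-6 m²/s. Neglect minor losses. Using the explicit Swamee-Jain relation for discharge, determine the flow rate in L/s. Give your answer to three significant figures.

Swamee-Jain (Type II): Q = -0.965·√(gD⁵h_f/L)·ln[ε/(3.7D) + √(3.17ν²L/(gD³h_f))]
√(gD⁵h_f/L) = √(9.81·0.241⁵·9.06/1310) = 0.007427
ε/(3.7D) = 1.35×10^-4; √(3.17ν²L/(gD³h_f)) = 1.26×10^-4
Q = -0.965·0.007427·ln(2.605×10^-4) = 0.05915 m³/s
Check: V = 1.30 m/s, Re = 1.43×10^5, f = 0.01956, h_f = 9.11 m ≈ 9.06 m ✓

Q ≈ 59.1 L/s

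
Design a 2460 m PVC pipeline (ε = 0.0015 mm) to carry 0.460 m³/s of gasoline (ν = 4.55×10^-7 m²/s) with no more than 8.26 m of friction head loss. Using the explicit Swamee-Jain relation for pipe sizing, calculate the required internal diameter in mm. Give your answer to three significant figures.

D ≈ 559 mm

Swamee-Jain (Type III): D = 0.66·[ε^1.25·(LQ²/(gh_f))^4.75 + ν·Q^9.4·(L/(gh_f))^5.2]^0.04
LQ²/(gh_f) = 6.424; L/(gh_f) = 30.36
Term 1 = ε^1.25·(…)^4.75 = 3.61×10^-4; Term 2 = ν·Q^9.4·(…)^5.2 = 0.0157
D = 0.66·(3.61×10^-4 + 0.0157)^0.04 = 0.5595 m = 559 mm
Check: V = 1.87 m/s, Re = 2.30×10^6, f = 0.01025, h_f = 8.04 m ≈ 8.26 m ✓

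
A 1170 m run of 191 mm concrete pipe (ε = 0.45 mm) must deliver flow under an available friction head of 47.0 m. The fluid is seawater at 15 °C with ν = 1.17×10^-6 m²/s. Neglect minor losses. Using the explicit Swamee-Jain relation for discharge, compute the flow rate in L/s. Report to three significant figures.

Q ≈ 70.5 L/s

Swamee-Jain (Type II): Q = -0.965·√(gD⁵h_f/L)·ln[ε/(3.7D) + √(3.17ν²L/(gD³h_f))]
√(gD⁵h_f/L) = √(9.81·0.191⁵·47.0/1170) = 0.01001
ε/(3.7D) = 6.37×10^-4; √(3.17ν²L/(gD³h_f)) = 3.98×10^-5
Q = -0.965·0.01001·ln(6.765×10^-4) = 0.07049 m³/s
Check: V = 2.46 m/s, Re = 4.02×10^5, f = 0.02500, h_f = 47.3 m ≈ 47.0 m ✓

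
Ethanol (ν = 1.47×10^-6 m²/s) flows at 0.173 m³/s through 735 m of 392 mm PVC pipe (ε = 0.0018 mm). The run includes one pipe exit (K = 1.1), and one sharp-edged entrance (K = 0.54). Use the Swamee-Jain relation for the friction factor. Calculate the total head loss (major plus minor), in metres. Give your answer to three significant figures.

V = 4Q/(πD²) = 1.433 m/s; V²/2g = 0.1047 m
Re = 3.82×10^5, ε/D = 4.59×10^-6 → f = 0.01381 (Swamee-Jain)
Major: h_f = f(L/D)·V²/2g = 0.01381·1875·0.1047 = 2.711 m
Minor: ΣK = 1.64; h_m = ΣK·V²/2g = 0.1718 m
Total H_L = 2.711 + 0.1718 = 2.883 m

H_L ≈ 2.88 m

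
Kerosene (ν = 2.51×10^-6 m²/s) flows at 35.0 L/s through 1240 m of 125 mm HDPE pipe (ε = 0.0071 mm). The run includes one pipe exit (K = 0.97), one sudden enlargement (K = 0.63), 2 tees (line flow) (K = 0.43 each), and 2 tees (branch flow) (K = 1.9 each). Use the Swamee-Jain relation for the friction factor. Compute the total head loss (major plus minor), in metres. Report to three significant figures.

H_L ≈ 72.7 m

V = 4Q/(πD²) = 2.852 m/s; V²/2g = 0.4146 m
Re = 1.42×10^5, ε/D = 5.68×10^-5 → f = 0.01704 (Swamee-Jain)
Major: h_f = f(L/D)·V²/2g = 0.01704·9920·0.4146 = 70.07 m
Minor: ΣK = 6.26; h_m = ΣK·V²/2g = 2.595 m
Total H_L = 70.07 + 2.595 = 72.67 m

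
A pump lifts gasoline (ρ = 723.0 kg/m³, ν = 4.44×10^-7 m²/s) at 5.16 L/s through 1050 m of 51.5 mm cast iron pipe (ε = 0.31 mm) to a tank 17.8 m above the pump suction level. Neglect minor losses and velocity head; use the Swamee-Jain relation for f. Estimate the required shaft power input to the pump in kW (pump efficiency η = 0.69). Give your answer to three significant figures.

P_shaft ≈ 12.0 kW

V = 4Q/(πD²) = 2.477 m/s; Re = 2.87×10^5; ε/D = 0.00602; f = 0.03258
h_f = f(L/D)V²/2g = 207.7 m
Total head H = z + h_f = 17.8 + 207.7 = 225.5 m
P_hyd = ρgQH = 723.0·9.81·0.00516·225.5 = 8.253 kW
P_shaft = P_hyd/η = 8.253/0.69 = 11.96 kW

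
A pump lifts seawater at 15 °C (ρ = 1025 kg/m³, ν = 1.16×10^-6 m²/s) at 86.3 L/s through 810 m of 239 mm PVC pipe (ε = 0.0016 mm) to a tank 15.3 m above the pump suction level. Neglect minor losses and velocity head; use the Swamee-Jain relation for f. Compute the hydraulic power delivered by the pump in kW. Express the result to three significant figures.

P_hyd ≈ 20.9 kW

V = 4Q/(πD²) = 1.924 m/s; Re = 3.96×10^5; ε/D = 6.69×10^-6; f = 0.01375
h_f = f(L/D)V²/2g = 8.786 m
Total head H = z + h_f = 15.3 + 8.786 = 24.09 m
P_hyd = ρgQH = 1025·9.81·0.0863·24.09 = 20.90 kW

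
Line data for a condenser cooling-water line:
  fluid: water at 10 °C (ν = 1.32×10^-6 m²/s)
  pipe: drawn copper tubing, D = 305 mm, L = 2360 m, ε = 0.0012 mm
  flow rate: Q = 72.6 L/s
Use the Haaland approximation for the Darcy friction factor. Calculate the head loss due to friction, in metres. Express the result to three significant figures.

h_f ≈ 5.89 m

V = 4Q/(πD²) = 4·0.0726/(π·0.305²) = 0.9937 m/s
Re = VD/ν = 0.9937·0.305/1.32×10^-6 = 2.30×10^5 → turbulent
ε/D = 0.0012/305 = 3.93×10^-6
Haaland: f = 0.01512
h_f = f(L/D)V²/(2g) = 0.01512·(2360/0.305)·0.9937²/(2·9.81) = 5.886 m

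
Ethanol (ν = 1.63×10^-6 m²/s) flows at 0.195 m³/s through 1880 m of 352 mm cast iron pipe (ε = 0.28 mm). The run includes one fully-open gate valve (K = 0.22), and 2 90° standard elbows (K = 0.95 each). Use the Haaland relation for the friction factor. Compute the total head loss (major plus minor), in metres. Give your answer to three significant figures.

H_L ≈ 21.6 m

V = 4Q/(πD²) = 2.004 m/s; V²/2g = 0.2047 m
Re = 4.33×10^5, ε/D = 7.95×10^-4 → f = 0.01933 (Haaland)
Major: h_f = f(L/D)·V²/2g = 0.01933·5341·0.2047 = 21.12 m
Minor: ΣK = 2.12; h_m = ΣK·V²/2g = 0.4339 m
Total H_L = 21.12 + 0.4339 = 21.56 m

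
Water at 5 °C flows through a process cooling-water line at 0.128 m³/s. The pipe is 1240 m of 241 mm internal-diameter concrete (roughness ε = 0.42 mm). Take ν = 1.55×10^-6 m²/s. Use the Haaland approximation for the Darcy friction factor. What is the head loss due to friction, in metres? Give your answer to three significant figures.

V = 4Q/(πD²) = 4·0.128/(π·0.241²) = 2.806 m/s
Re = VD/ν = 2.806·0.241/1.55×10^-6 = 4.36×10^5 → turbulent
ε/D = 0.42/241 = 0.00174
Haaland: f = 0.02304
h_f = f(L/D)V²/(2g) = 0.02304·(1240/0.241)·2.806²/(2·9.81) = 47.57 m

h_f ≈ 47.6 m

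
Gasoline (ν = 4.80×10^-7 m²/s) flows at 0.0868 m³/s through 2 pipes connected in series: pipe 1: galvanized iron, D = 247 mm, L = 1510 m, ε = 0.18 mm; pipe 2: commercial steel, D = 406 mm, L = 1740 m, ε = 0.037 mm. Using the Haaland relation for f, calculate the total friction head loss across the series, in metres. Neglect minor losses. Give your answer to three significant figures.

Pipe 1: V = 1.811 m/s, Re = 9.32×10^5, ε/D = 7.29×10^-4, f = 0.01860, h_1 = f(L/D)V²/2g = 19.02 m
Pipe 2: V = 0.6705 m/s, Re = 5.67×10^5, ε/D = 9.11×10^-5, f = 0.01396, h_2 = f(L/D)V²/2g = 1.370 m
Series → Q common, losses add: H = Σh = 20.39 m

H ≈ 20.4 m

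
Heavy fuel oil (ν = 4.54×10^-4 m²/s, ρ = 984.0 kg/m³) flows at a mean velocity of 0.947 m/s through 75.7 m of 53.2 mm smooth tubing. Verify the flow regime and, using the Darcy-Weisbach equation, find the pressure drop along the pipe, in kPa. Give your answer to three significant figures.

Re = VD/ν = 0.947·0.05320/4.54×10^-4 = 111 → laminar (Re < 2300)
f = 64/Re = 0.5767
h_f = f(L/D)V²/(2g) = 0.5767·(75.7/0.05320)·0.947²/(2·9.81) = 37.51 m
Δp = ρg·h_f = 984.0·9.81·37.51 = 362.1 kPa

Δp ≈ 362 kPa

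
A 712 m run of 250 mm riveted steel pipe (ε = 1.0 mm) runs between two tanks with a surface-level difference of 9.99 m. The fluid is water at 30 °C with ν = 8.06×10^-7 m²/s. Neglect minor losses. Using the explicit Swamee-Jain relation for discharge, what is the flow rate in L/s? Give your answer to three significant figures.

Q ≈ 76.1 L/s

Swamee-Jain (Type II): Q = -0.965·√(gD⁵h_f/L)·ln[ε/(3.7D) + √(3.17ν²L/(gD³h_f))]
√(gD⁵h_f/L) = √(9.81·0.250⁵·9.99/712) = 0.01159
ε/(3.7D) = 0.00108; √(3.17ν²L/(gD³h_f)) = 3.09×10^-5
Q = -0.965·0.01159·ln(0.001112) = 0.07610 m³/s
Check: V = 1.55 m/s, Re = 4.81×10^5, f = 0.02875, h_f = 10.0 m ≈ 9.99 m ✓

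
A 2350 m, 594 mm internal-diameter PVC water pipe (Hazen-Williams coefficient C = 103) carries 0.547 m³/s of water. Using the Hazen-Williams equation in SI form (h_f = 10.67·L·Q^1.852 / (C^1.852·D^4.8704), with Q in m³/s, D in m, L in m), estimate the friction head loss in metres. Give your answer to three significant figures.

h_f = 10.67·2350·0.547^1.852 / (103^1.852·0.594^4.8704) = 19.41 m

h_f ≈ 19.4 m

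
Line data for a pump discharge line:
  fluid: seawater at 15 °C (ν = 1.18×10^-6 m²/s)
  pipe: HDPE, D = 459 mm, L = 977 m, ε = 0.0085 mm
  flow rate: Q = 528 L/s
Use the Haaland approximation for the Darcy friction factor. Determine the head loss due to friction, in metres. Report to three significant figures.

h_f ≈ 12.8 m

V = 4Q/(πD²) = 4·0.528/(π·0.459²) = 3.191 m/s
Re = VD/ν = 3.191·0.459/1.18×10^-6 = 1.24×10^6 → turbulent
ε/D = 0.0085/459 = 1.85×10^-5
Haaland: f = 0.01158
h_f = f(L/D)V²/(2g) = 0.01158·(977/0.459)·3.191²/(2·9.81) = 12.79 m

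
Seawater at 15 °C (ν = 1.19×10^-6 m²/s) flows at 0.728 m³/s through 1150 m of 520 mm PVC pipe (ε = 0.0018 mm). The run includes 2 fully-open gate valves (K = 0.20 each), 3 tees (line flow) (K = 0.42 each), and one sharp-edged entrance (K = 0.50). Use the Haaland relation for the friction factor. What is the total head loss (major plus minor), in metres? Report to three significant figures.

V = 4Q/(πD²) = 3.428 m/s; V²/2g = 0.5989 m
Re = 1.50×10^6, ε/D = 3.46×10^-6 → f = 0.01091 (Haaland)
Major: h_f = f(L/D)·V²/2g = 0.01091·2212·0.5989 = 14.46 m
Minor: ΣK = 2.16; h_m = ΣK·V²/2g = 1.294 m
Total H_L = 14.46 + 1.294 = 15.75 m

H_L ≈ 15.7 m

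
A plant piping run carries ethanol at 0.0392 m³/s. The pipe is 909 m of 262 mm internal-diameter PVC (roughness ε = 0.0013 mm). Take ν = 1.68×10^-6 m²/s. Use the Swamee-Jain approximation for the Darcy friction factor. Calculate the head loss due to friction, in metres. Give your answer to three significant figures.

h_f ≈ 1.63 m

V = 4Q/(πD²) = 4·0.0392/(π·0.262²) = 0.7271 m/s
Re = VD/ν = 0.7271·0.262/1.68×10^-6 = 1.13×10^5 → turbulent
ε/D = 0.0013/262 = 4.96×10^-6
Swamee-Jain: f = 0.01744
h_f = f(L/D)V²/(2g) = 0.01744·(909/0.262)·0.7271²/(2·9.81) = 1.630 m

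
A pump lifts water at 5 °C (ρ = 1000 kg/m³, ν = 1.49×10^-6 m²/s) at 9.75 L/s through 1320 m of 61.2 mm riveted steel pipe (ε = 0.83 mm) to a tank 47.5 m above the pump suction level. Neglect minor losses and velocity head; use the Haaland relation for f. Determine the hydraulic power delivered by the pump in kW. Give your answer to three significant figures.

V = 4Q/(πD²) = 3.314 m/s; Re = 1.36×10^5; ε/D = 0.0136; f = 0.04256
h_f = f(L/D)V²/2g = 514.0 m
Total head H = z + h_f = 47.5 + 514.0 = 561.5 m
P_hyd = ρgQH = 1000·9.81·0.00975·561.5 = 53.71 kW

P_hyd ≈ 53.7 kW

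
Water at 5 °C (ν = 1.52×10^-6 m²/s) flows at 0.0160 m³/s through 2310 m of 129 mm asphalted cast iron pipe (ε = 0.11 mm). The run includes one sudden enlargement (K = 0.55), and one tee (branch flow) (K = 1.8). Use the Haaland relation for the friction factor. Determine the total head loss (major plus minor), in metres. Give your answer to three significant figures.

H_L ≈ 29.4 m

V = 4Q/(πD²) = 1.224 m/s; V²/2g = 0.07638 m
Re = 1.04×10^5, ε/D = 8.53×10^-4 → f = 0.02136 (Haaland)
Major: h_f = f(L/D)·V²/2g = 0.02136·17907·0.07638 = 29.22 m
Minor: ΣK = 2.35; h_m = ΣK·V²/2g = 0.1795 m
Total H_L = 29.22 + 0.1795 = 29.40 m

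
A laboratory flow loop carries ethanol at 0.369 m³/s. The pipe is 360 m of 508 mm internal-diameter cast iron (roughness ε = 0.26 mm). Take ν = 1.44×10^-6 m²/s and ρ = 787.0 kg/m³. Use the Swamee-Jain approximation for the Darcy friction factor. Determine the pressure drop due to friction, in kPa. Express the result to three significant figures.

V = 4Q/(πD²) = 4·0.369/(π·0.508²) = 1.821 m/s
Re = VD/ν = 1.821·0.508/1.44×10^-6 = 6.42×10^5 → turbulent
ε/D = 0.26/508 = 5.12×10^-4
Swamee-Jain: f = 0.01765
h_f = f(L/D)V²/(2g) = 0.01765·(360/0.508)·1.821²/(2·9.81) = 2.113 m
Δp = ρg·h_f = 787.0·9.81·2.113 = 16.31 kPa

Δp ≈ 16.3 kPa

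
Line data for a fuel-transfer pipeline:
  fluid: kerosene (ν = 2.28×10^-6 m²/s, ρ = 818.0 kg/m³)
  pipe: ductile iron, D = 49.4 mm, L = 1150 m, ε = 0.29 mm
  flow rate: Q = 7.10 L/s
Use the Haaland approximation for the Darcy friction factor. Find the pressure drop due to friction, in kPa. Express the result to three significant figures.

Δp ≈ 4300 kPa

V = 4Q/(πD²) = 4·0.00710/(π·0.0494²) = 3.704 m/s
Re = VD/ν = 3.704·0.0494/2.28×10^-6 = 8.03×10^4 → turbulent
ε/D = 0.29/49.4 = 0.00587
Haaland: f = 0.03292
h_f = f(L/D)V²/(2g) = 0.03292·(1150/0.0494)·3.704²/(2·9.81) = 535.9 m
Δp = ρg·h_f = 818.0·9.81·535.9 = 4301 kPa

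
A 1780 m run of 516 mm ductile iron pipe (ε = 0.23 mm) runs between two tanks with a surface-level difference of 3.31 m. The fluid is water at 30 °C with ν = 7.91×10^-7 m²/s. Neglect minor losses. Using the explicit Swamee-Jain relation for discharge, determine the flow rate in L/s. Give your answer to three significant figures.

Swamee-Jain (Type II): Q = -0.965·√(gD⁵h_f/L)·ln[ε/(3.7D) + √(3.17ν²L/(gD³h_f))]
√(gD⁵h_f/L) = √(9.81·0.516⁵·3.31/1780) = 0.02583
ε/(3.7D) = 1.20×10^-4; √(3.17ν²L/(gD³h_f)) = 2.81×10^-5
Q = -0.965·0.02583·ln(1.486×10^-4) = 0.2197 m³/s
Check: V = 1.05 m/s, Re = 6.85×10^5, f = 0.01716, h_f = 3.33 m ≈ 3.31 m ✓

Q ≈ 220 L/s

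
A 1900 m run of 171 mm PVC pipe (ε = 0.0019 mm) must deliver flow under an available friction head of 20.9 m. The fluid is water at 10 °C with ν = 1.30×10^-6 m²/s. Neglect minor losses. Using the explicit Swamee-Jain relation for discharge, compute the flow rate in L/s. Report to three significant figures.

Q ≈ 35.2 L/s

Swamee-Jain (Type II): Q = -0.965·√(gD⁵h_f/L)·ln[ε/(3.7D) + √(3.17ν²L/(gD³h_f))]
√(gD⁵h_f/L) = √(9.81·0.171⁵·20.9/1900) = 0.003972
ε/(3.7D) = 3.00×10^-6; √(3.17ν²L/(gD³h_f)) = 9.96×10^-5
Q = -0.965·0.003972·ln(1.026×10^-4) = 0.03520 m³/s
Check: V = 1.53 m/s, Re = 2.02×10^5, f = 0.01561, h_f = 20.8 m ≈ 20.9 m ✓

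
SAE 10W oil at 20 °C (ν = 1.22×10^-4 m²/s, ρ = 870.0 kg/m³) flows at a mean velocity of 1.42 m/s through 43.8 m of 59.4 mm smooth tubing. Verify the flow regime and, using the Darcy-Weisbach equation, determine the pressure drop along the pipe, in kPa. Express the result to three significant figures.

Re = VD/ν = 1.42·0.05940/1.22×10^-4 = 691 → laminar (Re < 2300)
f = 64/Re = 0.09257
h_f = f(L/D)V²/(2g) = 0.09257·(43.8/0.05940)·1.42²/(2·9.81) = 7.015 m
Δp = ρg·h_f = 870.0·9.81·7.015 = 59.87 kPa

Δp ≈ 59.9 kPa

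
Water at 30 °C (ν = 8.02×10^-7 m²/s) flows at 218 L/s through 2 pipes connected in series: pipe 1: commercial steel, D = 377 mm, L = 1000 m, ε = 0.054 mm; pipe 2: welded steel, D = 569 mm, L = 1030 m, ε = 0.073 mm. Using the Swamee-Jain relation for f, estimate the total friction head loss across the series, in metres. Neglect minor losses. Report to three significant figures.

H ≈ 8.30 m

Pipe 1: V = 1.953 m/s, Re = 9.18×10^5, ε/D = 1.43×10^-4, f = 0.01419, h_1 = f(L/D)V²/2g = 7.315 m
Pipe 2: V = 0.8573 m/s, Re = 6.08×10^5, ε/D = 1.28×10^-4, f = 0.01450, h_2 = f(L/D)V²/2g = 0.9833 m
Series → Q common, losses add: H = Σh = 8.298 m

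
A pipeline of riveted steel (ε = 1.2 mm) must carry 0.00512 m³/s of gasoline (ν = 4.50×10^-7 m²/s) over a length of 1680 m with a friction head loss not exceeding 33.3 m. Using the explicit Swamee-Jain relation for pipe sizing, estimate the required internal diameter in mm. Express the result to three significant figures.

D ≈ 86.8 mm

Swamee-Jain (Type III): D = 0.66·[ε^1.25·(LQ²/(gh_f))^4.75 + ν·Q^9.4·(L/(gh_f))^5.2]^0.04
LQ²/(gh_f) = 1.348×10^-4; L/(gh_f) = 5.143
Term 1 = ε^1.25·(…)^4.75 = 9.23×10^-23; Term 2 = ν·Q^9.4·(…)^5.2 = 6.59×10^-25
D = 0.66·(9.23×10^-23 + 6.59×10^-25)^0.04 = 0.08675 m = 86.8 mm
Check: V = 0.866 m/s, Re = 1.67×10^5, f = 0.04289, h_f = 31.8 m ≈ 33.3 m ✓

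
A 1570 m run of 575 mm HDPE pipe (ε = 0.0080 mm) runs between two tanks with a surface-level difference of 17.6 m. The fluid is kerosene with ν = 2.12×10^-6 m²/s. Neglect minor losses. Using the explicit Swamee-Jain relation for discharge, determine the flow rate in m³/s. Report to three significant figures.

Swamee-Jain (Type II): Q = -0.965·√(gD⁵h_f/L)·ln[ε/(3.7D) + √(3.17ν²L/(gD³h_f))]
√(gD⁵h_f/L) = √(9.81·0.575⁵·17.6/1570) = 0.08314
ε/(3.7D) = 3.76×10^-6; √(3.17ν²L/(gD³h_f)) = 2.61×10^-5
Q = -0.965·0.08314·ln(2.987×10^-5) = 0.8359 m³/s
Check: V = 3.22 m/s, Re = 8.73×10^5, f = 0.01219, h_f = 17.6 m ≈ 17.6 m ✓

Q ≈ 0.836 m³/s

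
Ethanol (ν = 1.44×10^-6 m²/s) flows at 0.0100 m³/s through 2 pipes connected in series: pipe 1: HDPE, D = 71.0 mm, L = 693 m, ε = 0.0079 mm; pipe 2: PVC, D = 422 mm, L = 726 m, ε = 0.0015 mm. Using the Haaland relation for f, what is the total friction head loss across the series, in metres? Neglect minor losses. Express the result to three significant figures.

H ≈ 55.9 m

Pipe 1: V = 2.526 m/s, Re = 1.25×10^5, ε/D = 1.11×10^-4, f = 0.01760, h_1 = f(L/D)V²/2g = 55.87 m
Pipe 2: V = 0.07150 m/s, Re = 2.10×10^4, ε/D = 3.55×10^-6, f = 0.02545, h_2 = f(L/D)V²/2g = 0.01141 m
Series → Q common, losses add: H = Σh = 55.88 m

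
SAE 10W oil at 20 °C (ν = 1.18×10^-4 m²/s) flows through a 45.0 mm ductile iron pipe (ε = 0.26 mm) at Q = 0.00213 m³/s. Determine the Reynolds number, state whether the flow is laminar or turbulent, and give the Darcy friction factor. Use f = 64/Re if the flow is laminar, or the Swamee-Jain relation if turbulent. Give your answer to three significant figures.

V = 4Q/(πD²) = 1.339 m/s
Re = VD/ν = 1.339·0.0450/1.18×10^-4 = 511
Re < 2300 → laminar → f = 64/Re = 0.1253

Re ≈ 511; laminar; f = 64/Re ≈ 0.125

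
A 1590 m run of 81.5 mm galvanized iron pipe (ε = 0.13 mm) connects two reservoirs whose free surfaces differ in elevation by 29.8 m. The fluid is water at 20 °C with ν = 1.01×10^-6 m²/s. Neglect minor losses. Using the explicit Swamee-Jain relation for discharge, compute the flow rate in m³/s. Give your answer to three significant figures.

Q ≈ 0.00581 m³/s

Swamee-Jain (Type II): Q = -0.965·√(gD⁵h_f/L)·ln[ε/(3.7D) + √(3.17ν²L/(gD³h_f))]
√(gD⁵h_f/L) = √(9.81·0.0815⁵·29.8/1590) = 8.131×10^-4
ε/(3.7D) = 4.31×10^-4; √(3.17ν²L/(gD³h_f)) = 1.80×10^-4
Q = -0.965·8.131×10^-4·ln(6.114×10^-4) = 0.005806 m³/s
Check: V = 1.11 m/s, Re = 8.98×10^4, f = 0.02442, h_f = 30.1 m ≈ 29.8 m ✓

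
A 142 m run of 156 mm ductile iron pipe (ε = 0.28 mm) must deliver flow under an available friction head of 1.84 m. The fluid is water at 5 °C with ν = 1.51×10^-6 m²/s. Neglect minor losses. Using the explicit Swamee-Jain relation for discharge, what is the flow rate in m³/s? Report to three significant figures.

Swamee-Jain (Type II): Q = -0.965·√(gD⁵h_f/L)·ln[ε/(3.7D) + √(3.17ν²L/(gD³h_f))]
√(gD⁵h_f/L) = √(9.81·0.156⁵·1.84/142) = 0.003427
ε/(3.7D) = 4.85×10^-4; √(3.17ν²L/(gD³h_f)) = 1.22×10^-4
Q = -0.965·0.003427·ln(6.075×10^-4) = 0.02449 m³/s
Check: V = 1.28 m/s, Re = 1.32×10^5, f = 0.02436, h_f = 1.86 m ≈ 1.84 m ✓

Q ≈ 0.0245 m³/s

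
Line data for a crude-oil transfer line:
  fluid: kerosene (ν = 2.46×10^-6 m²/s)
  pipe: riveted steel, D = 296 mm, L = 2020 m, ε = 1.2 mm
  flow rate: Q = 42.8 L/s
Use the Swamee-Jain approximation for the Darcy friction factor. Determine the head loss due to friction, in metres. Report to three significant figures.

V = 4Q/(πD²) = 4·0.0428/(π·0.296²) = 0.6220 m/s
Re = VD/ν = 0.6220·0.296/2.46×10^-6 = 7.48×10^4 → turbulent
ε/D = 1.2/296 = 0.00405
Swamee-Jain: f = 0.03023
h_f = f(L/D)V²/(2g) = 0.03023·(2020/0.296)·0.6220²/(2·9.81) = 4.068 m

h_f ≈ 4.07 m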